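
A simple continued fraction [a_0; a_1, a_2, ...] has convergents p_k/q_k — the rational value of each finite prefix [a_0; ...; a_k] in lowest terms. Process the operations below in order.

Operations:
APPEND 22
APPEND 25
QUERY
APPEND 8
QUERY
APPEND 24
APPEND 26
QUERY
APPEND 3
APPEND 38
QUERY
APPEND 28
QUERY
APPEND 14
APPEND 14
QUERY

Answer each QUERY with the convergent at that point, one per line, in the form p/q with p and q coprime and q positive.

551/25
4430/201
2783076/126275
324114838/14705887
9083671563/412148510
1794020905643/81399138888

APPEND 22: p_0 = 22·1 + 0 = 22, q_0 = 22·0 + 1 = 1 → 22/1
APPEND 25: p_1 = 25·22 + 1 = 551, q_1 = 25·1 + 0 = 25 → 551/25
APPEND 8: p_2 = 8·551 + 22 = 4430, q_2 = 8·25 + 1 = 201 → 4430/201
APPEND 24: p_3 = 24·4430 + 551 = 106871, q_3 = 24·201 + 25 = 4849 → 106871/4849
APPEND 26: p_4 = 26·106871 + 4430 = 2783076, q_4 = 26·4849 + 201 = 126275 → 2783076/126275
APPEND 3: p_5 = 3·2783076 + 106871 = 8456099, q_5 = 3·126275 + 4849 = 383674 → 8456099/383674
APPEND 38: p_6 = 38·8456099 + 2783076 = 324114838, q_6 = 38·383674 + 126275 = 14705887 → 324114838/14705887
APPEND 28: p_7 = 28·324114838 + 8456099 = 9083671563, q_7 = 28·14705887 + 383674 = 412148510 → 9083671563/412148510
APPEND 14: p_8 = 14·9083671563 + 324114838 = 127495516720, q_8 = 14·412148510 + 14705887 = 5784785027 → 127495516720/5784785027
APPEND 14: p_9 = 14·127495516720 + 9083671563 = 1794020905643, q_9 = 14·5784785027 + 412148510 = 81399138888 → 1794020905643/81399138888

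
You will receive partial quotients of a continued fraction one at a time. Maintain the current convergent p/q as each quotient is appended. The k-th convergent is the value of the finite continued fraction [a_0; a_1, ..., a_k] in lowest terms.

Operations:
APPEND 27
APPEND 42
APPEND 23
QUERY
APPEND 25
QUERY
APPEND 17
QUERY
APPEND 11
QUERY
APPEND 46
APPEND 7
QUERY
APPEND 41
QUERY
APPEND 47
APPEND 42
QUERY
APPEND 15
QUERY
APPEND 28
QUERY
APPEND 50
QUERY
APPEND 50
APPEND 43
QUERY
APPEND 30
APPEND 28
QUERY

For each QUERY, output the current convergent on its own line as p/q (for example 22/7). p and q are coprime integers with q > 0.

26132/967
654435/24217
11151527/412656
123321232/4563433
39910818625/1476877451
1642027491824/60762306065
3244680550734650/120067583331317
48747423463954103/1803871055232261
1368172537541449534/50628457129834625
68457374300536430803/2533226727546963511
147310643539568144987215/5451147714610101401036
123984129849628612097958967/4587963163002460662556176

APPEND 27: p_0 = 27·1 + 0 = 27, q_0 = 27·0 + 1 = 1 → 27/1
APPEND 42: p_1 = 42·27 + 1 = 1135, q_1 = 42·1 + 0 = 42 → 1135/42
APPEND 23: p_2 = 23·1135 + 27 = 26132, q_2 = 23·42 + 1 = 967 → 26132/967
APPEND 25: p_3 = 25·26132 + 1135 = 654435, q_3 = 25·967 + 42 = 24217 → 654435/24217
APPEND 17: p_4 = 17·654435 + 26132 = 11151527, q_4 = 17·24217 + 967 = 412656 → 11151527/412656
APPEND 11: p_5 = 11·11151527 + 654435 = 123321232, q_5 = 11·412656 + 24217 = 4563433 → 123321232/4563433
APPEND 46: p_6 = 46·123321232 + 11151527 = 5683928199, q_6 = 46·4563433 + 412656 = 210330574 → 5683928199/210330574
APPEND 7: p_7 = 7·5683928199 + 123321232 = 39910818625, q_7 = 7·210330574 + 4563433 = 1476877451 → 39910818625/1476877451
APPEND 41: p_8 = 41·39910818625 + 5683928199 = 1642027491824, q_8 = 41·1476877451 + 210330574 = 60762306065 → 1642027491824/60762306065
APPEND 47: p_9 = 47·1642027491824 + 39910818625 = 77215202934353, q_9 = 47·60762306065 + 1476877451 = 2857305262506 → 77215202934353/2857305262506
APPEND 42: p_10 = 42·77215202934353 + 1642027491824 = 3244680550734650, q_10 = 42·2857305262506 + 60762306065 = 120067583331317 → 3244680550734650/120067583331317
APPEND 15: p_11 = 15·3244680550734650 + 77215202934353 = 48747423463954103, q_11 = 15·120067583331317 + 2857305262506 = 1803871055232261 → 48747423463954103/1803871055232261
APPEND 28: p_12 = 28·48747423463954103 + 3244680550734650 = 1368172537541449534, q_12 = 28·1803871055232261 + 120067583331317 = 50628457129834625 → 1368172537541449534/50628457129834625
APPEND 50: p_13 = 50·1368172537541449534 + 48747423463954103 = 68457374300536430803, q_13 = 50·50628457129834625 + 1803871055232261 = 2533226727546963511 → 68457374300536430803/2533226727546963511
APPEND 50: p_14 = 50·68457374300536430803 + 1368172537541449534 = 3424236887564362989684, q_14 = 50·2533226727546963511 + 50628457129834625 = 126711964834478010175 → 3424236887564362989684/126711964834478010175
APPEND 43: p_15 = 43·3424236887564362989684 + 68457374300536430803 = 147310643539568144987215, q_15 = 43·126711964834478010175 + 2533226727546963511 = 5451147714610101401036 → 147310643539568144987215/5451147714610101401036
APPEND 30: p_16 = 30·147310643539568144987215 + 3424236887564362989684 = 4422743543074608712606134, q_16 = 30·5451147714610101401036 + 126711964834478010175 = 163661143403137520041255 → 4422743543074608712606134/163661143403137520041255
APPEND 28: p_17 = 28·4422743543074608712606134 + 147310643539568144987215 = 123984129849628612097958967, q_17 = 28·163661143403137520041255 + 5451147714610101401036 = 4587963163002460662556176 → 123984129849628612097958967/4587963163002460662556176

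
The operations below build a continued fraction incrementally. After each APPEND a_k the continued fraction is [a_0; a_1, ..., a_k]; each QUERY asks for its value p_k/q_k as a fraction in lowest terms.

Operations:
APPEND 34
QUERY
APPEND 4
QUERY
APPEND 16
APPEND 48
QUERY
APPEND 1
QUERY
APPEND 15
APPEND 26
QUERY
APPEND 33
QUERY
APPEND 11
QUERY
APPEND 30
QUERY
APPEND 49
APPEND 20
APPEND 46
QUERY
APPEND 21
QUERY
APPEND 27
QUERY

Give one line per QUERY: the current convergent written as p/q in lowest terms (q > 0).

APPEND 34: p_0 = 34·1 + 0 = 34, q_0 = 34·0 + 1 = 1 → 34/1
APPEND 4: p_1 = 4·34 + 1 = 137, q_1 = 4·1 + 0 = 4 → 137/4
APPEND 16: p_2 = 16·137 + 34 = 2226, q_2 = 16·4 + 1 = 65 → 2226/65
APPEND 48: p_3 = 48·2226 + 137 = 106985, q_3 = 48·65 + 4 = 3124 → 106985/3124
APPEND 1: p_4 = 1·106985 + 2226 = 109211, q_4 = 1·3124 + 65 = 3189 → 109211/3189
APPEND 15: p_5 = 15·109211 + 106985 = 1745150, q_5 = 15·3189 + 3124 = 50959 → 1745150/50959
APPEND 26: p_6 = 26·1745150 + 109211 = 45483111, q_6 = 26·50959 + 3189 = 1328123 → 45483111/1328123
APPEND 33: p_7 = 33·45483111 + 1745150 = 1502687813, q_7 = 33·1328123 + 50959 = 43879018 → 1502687813/43879018
APPEND 11: p_8 = 11·1502687813 + 45483111 = 16575049054, q_8 = 11·43879018 + 1328123 = 483997321 → 16575049054/483997321
APPEND 30: p_9 = 30·16575049054 + 1502687813 = 498754159433, q_9 = 30·483997321 + 43879018 = 14563798648 → 498754159433/14563798648
APPEND 49: p_10 = 49·498754159433 + 16575049054 = 24455528861271, q_10 = 49·14563798648 + 483997321 = 714110131073 → 24455528861271/714110131073
APPEND 20: p_11 = 20·24455528861271 + 498754159433 = 489609331384853, q_11 = 20·714110131073 + 14563798648 = 14296766420108 → 489609331384853/14296766420108
APPEND 46: p_12 = 46·489609331384853 + 24455528861271 = 22546484772564509, q_12 = 46·14296766420108 + 714110131073 = 658365365456041 → 22546484772564509/658365365456041
APPEND 21: p_13 = 21·22546484772564509 + 489609331384853 = 473965789555239542, q_13 = 21·658365365456041 + 14296766420108 = 13839969440996969 → 473965789555239542/13839969440996969
APPEND 27: p_14 = 27·473965789555239542 + 22546484772564509 = 12819622802764032143, q_14 = 27·13839969440996969 + 658365365456041 = 374337540272374204 → 12819622802764032143/374337540272374204

34/1
137/4
106985/3124
109211/3189
45483111/1328123
1502687813/43879018
16575049054/483997321
498754159433/14563798648
22546484772564509/658365365456041
473965789555239542/13839969440996969
12819622802764032143/374337540272374204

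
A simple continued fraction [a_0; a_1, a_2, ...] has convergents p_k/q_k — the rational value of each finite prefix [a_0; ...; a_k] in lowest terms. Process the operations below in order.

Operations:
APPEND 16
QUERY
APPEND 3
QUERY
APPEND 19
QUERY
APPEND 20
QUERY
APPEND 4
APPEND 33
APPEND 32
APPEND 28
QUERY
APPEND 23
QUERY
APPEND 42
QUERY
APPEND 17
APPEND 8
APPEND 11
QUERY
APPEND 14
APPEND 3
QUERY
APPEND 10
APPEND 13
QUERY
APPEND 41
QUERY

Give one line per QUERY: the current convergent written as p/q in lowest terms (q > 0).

APPEND 16: p_0 = 16·1 + 0 = 16, q_0 = 16·0 + 1 = 1 → 16/1
APPEND 3: p_1 = 3·16 + 1 = 49, q_1 = 3·1 + 0 = 3 → 49/3
APPEND 19: p_2 = 19·49 + 16 = 947, q_2 = 19·3 + 1 = 58 → 947/58
APPEND 20: p_3 = 20·947 + 49 = 18989, q_3 = 20·58 + 3 = 1163 → 18989/1163
APPEND 4: p_4 = 4·18989 + 947 = 76903, q_4 = 4·1163 + 58 = 4710 → 76903/4710
APPEND 33: p_5 = 33·76903 + 18989 = 2556788, q_5 = 33·4710 + 1163 = 156593 → 2556788/156593
APPEND 32: p_6 = 32·2556788 + 76903 = 81894119, q_6 = 32·156593 + 4710 = 5015686 → 81894119/5015686
APPEND 28: p_7 = 28·81894119 + 2556788 = 2295592120, q_7 = 28·5015686 + 156593 = 140595801 → 2295592120/140595801
APPEND 23: p_8 = 23·2295592120 + 81894119 = 52880512879, q_8 = 23·140595801 + 5015686 = 3238719109 → 52880512879/3238719109
APPEND 42: p_9 = 42·52880512879 + 2295592120 = 2223277133038, q_9 = 42·3238719109 + 140595801 = 136166798379 → 2223277133038/136166798379
APPEND 17: p_10 = 17·2223277133038 + 52880512879 = 37848591774525, q_10 = 17·136166798379 + 3238719109 = 2318074291552 → 37848591774525/2318074291552
APPEND 8: p_11 = 8·37848591774525 + 2223277133038 = 305012011329238, q_11 = 8·2318074291552 + 136166798379 = 18680761130795 → 305012011329238/18680761130795
APPEND 11: p_12 = 11·305012011329238 + 37848591774525 = 3392980716396143, q_12 = 11·18680761130795 + 2318074291552 = 207806446730297 → 3392980716396143/207806446730297
APPEND 14: p_13 = 14·3392980716396143 + 305012011329238 = 47806742040875240, q_13 = 14·207806446730297 + 18680761130795 = 2927971015354953 → 47806742040875240/2927971015354953
APPEND 3: p_14 = 3·47806742040875240 + 3392980716396143 = 146813206839021863, q_14 = 3·2927971015354953 + 207806446730297 = 8991719492795156 → 146813206839021863/8991719492795156
APPEND 10: p_15 = 10·146813206839021863 + 47806742040875240 = 1515938810431093870, q_15 = 10·8991719492795156 + 2927971015354953 = 92845165943306513 → 1515938810431093870/92845165943306513
APPEND 13: p_16 = 13·1515938810431093870 + 146813206839021863 = 19854017742443242173, q_16 = 13·92845165943306513 + 8991719492795156 = 1215978876755779825 → 19854017742443242173/1215978876755779825
APPEND 41: p_17 = 41·19854017742443242173 + 1515938810431093870 = 815530666250604022963, q_17 = 41·1215978876755779825 + 92845165943306513 = 49947979112930279338 → 815530666250604022963/49947979112930279338

16/1
49/3
947/58
18989/1163
2295592120/140595801
52880512879/3238719109
2223277133038/136166798379
3392980716396143/207806446730297
146813206839021863/8991719492795156
19854017742443242173/1215978876755779825
815530666250604022963/49947979112930279338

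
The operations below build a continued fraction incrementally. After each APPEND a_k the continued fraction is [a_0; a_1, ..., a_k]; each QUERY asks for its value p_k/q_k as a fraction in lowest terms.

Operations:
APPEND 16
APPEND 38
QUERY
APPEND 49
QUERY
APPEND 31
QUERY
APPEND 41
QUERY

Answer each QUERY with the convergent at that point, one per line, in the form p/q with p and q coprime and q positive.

APPEND 16: p_0 = 16·1 + 0 = 16, q_0 = 16·0 + 1 = 1 → 16/1
APPEND 38: p_1 = 38·16 + 1 = 609, q_1 = 38·1 + 0 = 38 → 609/38
APPEND 49: p_2 = 49·609 + 16 = 29857, q_2 = 49·38 + 1 = 1863 → 29857/1863
APPEND 31: p_3 = 31·29857 + 609 = 926176, q_3 = 31·1863 + 38 = 57791 → 926176/57791
APPEND 41: p_4 = 41·926176 + 29857 = 38003073, q_4 = 41·57791 + 1863 = 2371294 → 38003073/2371294

609/38
29857/1863
926176/57791
38003073/2371294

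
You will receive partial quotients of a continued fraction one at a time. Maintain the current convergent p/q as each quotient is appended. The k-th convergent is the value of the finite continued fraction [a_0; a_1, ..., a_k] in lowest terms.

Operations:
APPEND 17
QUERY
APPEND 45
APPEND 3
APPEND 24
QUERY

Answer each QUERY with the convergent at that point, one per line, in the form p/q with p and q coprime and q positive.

APPEND 17: p_0 = 17·1 + 0 = 17, q_0 = 17·0 + 1 = 1 → 17/1
APPEND 45: p_1 = 45·17 + 1 = 766, q_1 = 45·1 + 0 = 45 → 766/45
APPEND 3: p_2 = 3·766 + 17 = 2315, q_2 = 3·45 + 1 = 136 → 2315/136
APPEND 24: p_3 = 24·2315 + 766 = 56326, q_3 = 24·136 + 45 = 3309 → 56326/3309

17/1
56326/3309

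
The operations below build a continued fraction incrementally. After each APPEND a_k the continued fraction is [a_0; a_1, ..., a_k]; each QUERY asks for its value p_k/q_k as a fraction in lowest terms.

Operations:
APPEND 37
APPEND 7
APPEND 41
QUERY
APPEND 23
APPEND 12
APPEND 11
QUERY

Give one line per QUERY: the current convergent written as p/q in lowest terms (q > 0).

APPEND 37: p_0 = 37·1 + 0 = 37, q_0 = 37·0 + 1 = 1 → 37/1
APPEND 7: p_1 = 7·37 + 1 = 260, q_1 = 7·1 + 0 = 7 → 260/7
APPEND 41: p_2 = 41·260 + 37 = 10697, q_2 = 41·7 + 1 = 288 → 10697/288
APPEND 23: p_3 = 23·10697 + 260 = 246291, q_3 = 23·288 + 7 = 6631 → 246291/6631
APPEND 12: p_4 = 12·246291 + 10697 = 2966189, q_4 = 12·6631 + 288 = 79860 → 2966189/79860
APPEND 11: p_5 = 11·2966189 + 246291 = 32874370, q_5 = 11·79860 + 6631 = 885091 → 32874370/885091

10697/288
32874370/885091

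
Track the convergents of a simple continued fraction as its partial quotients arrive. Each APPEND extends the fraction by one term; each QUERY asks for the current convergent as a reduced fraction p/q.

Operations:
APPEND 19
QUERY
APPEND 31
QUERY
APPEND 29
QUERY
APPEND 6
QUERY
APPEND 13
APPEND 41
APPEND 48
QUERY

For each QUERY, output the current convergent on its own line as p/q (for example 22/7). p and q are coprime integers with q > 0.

APPEND 19: p_0 = 19·1 + 0 = 19, q_0 = 19·0 + 1 = 1 → 19/1
APPEND 31: p_1 = 31·19 + 1 = 590, q_1 = 31·1 + 0 = 31 → 590/31
APPEND 29: p_2 = 29·590 + 19 = 17129, q_2 = 29·31 + 1 = 900 → 17129/900
APPEND 6: p_3 = 6·17129 + 590 = 103364, q_3 = 6·900 + 31 = 5431 → 103364/5431
APPEND 13: p_4 = 13·103364 + 17129 = 1360861, q_4 = 13·5431 + 900 = 71503 → 1360861/71503
APPEND 41: p_5 = 41·1360861 + 103364 = 55898665, q_5 = 41·71503 + 5431 = 2937054 → 55898665/2937054
APPEND 48: p_6 = 48·55898665 + 1360861 = 2684496781, q_6 = 48·2937054 + 71503 = 141050095 → 2684496781/141050095

19/1
590/31
17129/900
103364/5431
2684496781/141050095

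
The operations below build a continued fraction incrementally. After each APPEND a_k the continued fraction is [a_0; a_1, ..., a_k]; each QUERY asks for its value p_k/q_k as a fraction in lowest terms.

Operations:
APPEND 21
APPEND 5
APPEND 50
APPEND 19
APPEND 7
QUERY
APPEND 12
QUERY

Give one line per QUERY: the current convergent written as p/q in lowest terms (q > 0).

713756/33669
8666277/408802

APPEND 21: p_0 = 21·1 + 0 = 21, q_0 = 21·0 + 1 = 1 → 21/1
APPEND 5: p_1 = 5·21 + 1 = 106, q_1 = 5·1 + 0 = 5 → 106/5
APPEND 50: p_2 = 50·106 + 21 = 5321, q_2 = 50·5 + 1 = 251 → 5321/251
APPEND 19: p_3 = 19·5321 + 106 = 101205, q_3 = 19·251 + 5 = 4774 → 101205/4774
APPEND 7: p_4 = 7·101205 + 5321 = 713756, q_4 = 7·4774 + 251 = 33669 → 713756/33669
APPEND 12: p_5 = 12·713756 + 101205 = 8666277, q_5 = 12·33669 + 4774 = 408802 → 8666277/408802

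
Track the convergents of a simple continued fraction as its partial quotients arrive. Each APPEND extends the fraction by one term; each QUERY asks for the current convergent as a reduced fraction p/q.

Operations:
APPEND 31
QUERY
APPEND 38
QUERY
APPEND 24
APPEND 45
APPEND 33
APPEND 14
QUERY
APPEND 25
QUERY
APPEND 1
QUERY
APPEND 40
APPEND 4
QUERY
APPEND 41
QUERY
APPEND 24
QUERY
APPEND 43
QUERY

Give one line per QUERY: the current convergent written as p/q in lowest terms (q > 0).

31/1
1179/38
591135500/19052731
14820520329/477676247
15411655829/496728978
2540558669785/81884070446
104794192214674/3377593723653
2517601171821961/81144133438118
108361644580558997/3492575331562727

APPEND 31: p_0 = 31·1 + 0 = 31, q_0 = 31·0 + 1 = 1 → 31/1
APPEND 38: p_1 = 38·31 + 1 = 1179, q_1 = 38·1 + 0 = 38 → 1179/38
APPEND 24: p_2 = 24·1179 + 31 = 28327, q_2 = 24·38 + 1 = 913 → 28327/913
APPEND 45: p_3 = 45·28327 + 1179 = 1275894, q_3 = 45·913 + 38 = 41123 → 1275894/41123
APPEND 33: p_4 = 33·1275894 + 28327 = 42132829, q_4 = 33·41123 + 913 = 1357972 → 42132829/1357972
APPEND 14: p_5 = 14·42132829 + 1275894 = 591135500, q_5 = 14·1357972 + 41123 = 19052731 → 591135500/19052731
APPEND 25: p_6 = 25·591135500 + 42132829 = 14820520329, q_6 = 25·19052731 + 1357972 = 477676247 → 14820520329/477676247
APPEND 1: p_7 = 1·14820520329 + 591135500 = 15411655829, q_7 = 1·477676247 + 19052731 = 496728978 → 15411655829/496728978
APPEND 40: p_8 = 40·15411655829 + 14820520329 = 631286753489, q_8 = 40·496728978 + 477676247 = 20346835367 → 631286753489/20346835367
APPEND 4: p_9 = 4·631286753489 + 15411655829 = 2540558669785, q_9 = 4·20346835367 + 496728978 = 81884070446 → 2540558669785/81884070446
APPEND 41: p_10 = 41·2540558669785 + 631286753489 = 104794192214674, q_10 = 41·81884070446 + 20346835367 = 3377593723653 → 104794192214674/3377593723653
APPEND 24: p_11 = 24·104794192214674 + 2540558669785 = 2517601171821961, q_11 = 24·3377593723653 + 81884070446 = 81144133438118 → 2517601171821961/81144133438118
APPEND 43: p_12 = 43·2517601171821961 + 104794192214674 = 108361644580558997, q_12 = 43·81144133438118 + 3377593723653 = 3492575331562727 → 108361644580558997/3492575331562727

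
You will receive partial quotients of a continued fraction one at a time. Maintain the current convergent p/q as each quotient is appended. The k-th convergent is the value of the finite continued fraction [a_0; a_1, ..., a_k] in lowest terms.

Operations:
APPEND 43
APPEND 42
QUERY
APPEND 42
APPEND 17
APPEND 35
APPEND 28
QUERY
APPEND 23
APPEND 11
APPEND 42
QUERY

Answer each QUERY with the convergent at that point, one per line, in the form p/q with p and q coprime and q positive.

APPEND 43: p_0 = 43·1 + 0 = 43, q_0 = 43·0 + 1 = 1 → 43/1
APPEND 42: p_1 = 42·43 + 1 = 1807, q_1 = 42·1 + 0 = 42 → 1807/42
APPEND 42: p_2 = 42·1807 + 43 = 75937, q_2 = 42·42 + 1 = 1765 → 75937/1765
APPEND 17: p_3 = 17·75937 + 1807 = 1292736, q_3 = 17·1765 + 42 = 30047 → 1292736/30047
APPEND 35: p_4 = 35·1292736 + 75937 = 45321697, q_4 = 35·30047 + 1765 = 1053410 → 45321697/1053410
APPEND 28: p_5 = 28·45321697 + 1292736 = 1270300252, q_5 = 28·1053410 + 30047 = 29525527 → 1270300252/29525527
APPEND 23: p_6 = 23·1270300252 + 45321697 = 29262227493, q_6 = 23·29525527 + 1053410 = 680140531 → 29262227493/680140531
APPEND 11: p_7 = 11·29262227493 + 1270300252 = 323154802675, q_7 = 11·680140531 + 29525527 = 7511071368 → 323154802675/7511071368
APPEND 42: p_8 = 42·323154802675 + 29262227493 = 13601763939843, q_8 = 42·7511071368 + 680140531 = 316145137987 → 13601763939843/316145137987

1807/42
1270300252/29525527
13601763939843/316145137987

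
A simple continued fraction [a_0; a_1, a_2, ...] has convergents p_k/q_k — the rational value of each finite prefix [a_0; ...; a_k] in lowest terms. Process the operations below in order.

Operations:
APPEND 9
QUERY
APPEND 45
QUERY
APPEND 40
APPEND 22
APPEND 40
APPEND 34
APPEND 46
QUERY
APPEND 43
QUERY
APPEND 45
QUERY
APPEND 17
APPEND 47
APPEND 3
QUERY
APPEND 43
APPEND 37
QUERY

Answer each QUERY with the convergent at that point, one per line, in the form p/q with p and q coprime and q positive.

APPEND 9: p_0 = 9·1 + 0 = 9, q_0 = 9·0 + 1 = 1 → 9/1
APPEND 45: p_1 = 45·9 + 1 = 406, q_1 = 45·1 + 0 = 45 → 406/45
APPEND 40: p_2 = 40·406 + 9 = 16249, q_2 = 40·45 + 1 = 1801 → 16249/1801
APPEND 22: p_3 = 22·16249 + 406 = 357884, q_3 = 22·1801 + 45 = 39667 → 357884/39667
APPEND 40: p_4 = 40·357884 + 16249 = 14331609, q_4 = 40·39667 + 1801 = 1588481 → 14331609/1588481
APPEND 34: p_5 = 34·14331609 + 357884 = 487632590, q_5 = 34·1588481 + 39667 = 54048021 → 487632590/54048021
APPEND 46: p_6 = 46·487632590 + 14331609 = 22445430749, q_6 = 46·54048021 + 1588481 = 2487797447 → 22445430749/2487797447
APPEND 43: p_7 = 43·22445430749 + 487632590 = 965641154797, q_7 = 43·2487797447 + 54048021 = 107029338242 → 965641154797/107029338242
APPEND 45: p_8 = 45·965641154797 + 22445430749 = 43476297396614, q_8 = 45·107029338242 + 2487797447 = 4818808018337 → 43476297396614/4818808018337
APPEND 17: p_9 = 17·43476297396614 + 965641154797 = 740062696897235, q_9 = 17·4818808018337 + 107029338242 = 82026765649971 → 740062696897235/82026765649971
APPEND 47: p_10 = 47·740062696897235 + 43476297396614 = 34826423051566659, q_10 = 47·82026765649971 + 4818808018337 = 3860076793566974 → 34826423051566659/3860076793566974
APPEND 3: p_11 = 3·34826423051566659 + 740062696897235 = 105219331851597212, q_11 = 3·3860076793566974 + 82026765649971 = 11662257146350893 → 105219331851597212/11662257146350893
APPEND 43: p_12 = 43·105219331851597212 + 34826423051566659 = 4559257692670246775, q_12 = 43·11662257146350893 + 3860076793566974 = 505337134086655373 → 4559257692670246775/505337134086655373
APPEND 37: p_13 = 37·4559257692670246775 + 105219331851597212 = 168797753960650727887, q_13 = 37·505337134086655373 + 11662257146350893 = 18709136218352599694 → 168797753960650727887/18709136218352599694

9/1
406/45
22445430749/2487797447
965641154797/107029338242
43476297396614/4818808018337
105219331851597212/11662257146350893
168797753960650727887/18709136218352599694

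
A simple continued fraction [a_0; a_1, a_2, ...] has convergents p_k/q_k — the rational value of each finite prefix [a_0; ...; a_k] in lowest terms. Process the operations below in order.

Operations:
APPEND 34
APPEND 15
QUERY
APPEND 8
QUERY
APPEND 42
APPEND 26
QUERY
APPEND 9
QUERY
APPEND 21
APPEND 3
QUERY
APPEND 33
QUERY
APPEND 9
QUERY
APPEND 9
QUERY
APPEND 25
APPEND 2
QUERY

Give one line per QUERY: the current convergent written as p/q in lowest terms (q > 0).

APPEND 34: p_0 = 34·1 + 0 = 34, q_0 = 34·0 + 1 = 1 → 34/1
APPEND 15: p_1 = 15·34 + 1 = 511, q_1 = 15·1 + 0 = 15 → 511/15
APPEND 8: p_2 = 8·511 + 34 = 4122, q_2 = 8·15 + 1 = 121 → 4122/121
APPEND 42: p_3 = 42·4122 + 511 = 173635, q_3 = 42·121 + 15 = 5097 → 173635/5097
APPEND 26: p_4 = 26·173635 + 4122 = 4518632, q_4 = 26·5097 + 121 = 132643 → 4518632/132643
APPEND 9: p_5 = 9·4518632 + 173635 = 40841323, q_5 = 9·132643 + 5097 = 1198884 → 40841323/1198884
APPEND 21: p_6 = 21·40841323 + 4518632 = 862186415, q_6 = 21·1198884 + 132643 = 25309207 → 862186415/25309207
APPEND 3: p_7 = 3·862186415 + 40841323 = 2627400568, q_7 = 3·25309207 + 1198884 = 77126505 → 2627400568/77126505
APPEND 33: p_8 = 33·2627400568 + 862186415 = 87566405159, q_8 = 33·77126505 + 25309207 = 2570483872 → 87566405159/2570483872
APPEND 9: p_9 = 9·87566405159 + 2627400568 = 790725046999, q_9 = 9·2570483872 + 77126505 = 23211481353 → 790725046999/23211481353
APPEND 9: p_10 = 9·790725046999 + 87566405159 = 7204091828150, q_10 = 9·23211481353 + 2570483872 = 211473816049 → 7204091828150/211473816049
APPEND 25: p_11 = 25·7204091828150 + 790725046999 = 180893020750749, q_11 = 25·211473816049 + 23211481353 = 5310056882578 → 180893020750749/5310056882578
APPEND 2: p_12 = 2·180893020750749 + 7204091828150 = 368990133329648, q_12 = 2·5310056882578 + 211473816049 = 10831587581205 → 368990133329648/10831587581205

511/15
4122/121
4518632/132643
40841323/1198884
2627400568/77126505
87566405159/2570483872
790725046999/23211481353
7204091828150/211473816049
368990133329648/10831587581205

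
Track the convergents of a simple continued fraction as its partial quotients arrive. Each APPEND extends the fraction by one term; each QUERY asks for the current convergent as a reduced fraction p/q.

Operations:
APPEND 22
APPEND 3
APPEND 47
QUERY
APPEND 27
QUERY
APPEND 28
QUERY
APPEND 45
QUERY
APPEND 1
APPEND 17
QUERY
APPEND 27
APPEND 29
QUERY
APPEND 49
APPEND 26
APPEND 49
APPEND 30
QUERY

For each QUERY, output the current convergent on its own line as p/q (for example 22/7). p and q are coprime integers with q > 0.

3171/142
85684/3837
2402323/107578
108190219/4844847
1988263433/89036072
1562005715190/69947900773
2933935925244552358/131384064077116979

APPEND 22: p_0 = 22·1 + 0 = 22, q_0 = 22·0 + 1 = 1 → 22/1
APPEND 3: p_1 = 3·22 + 1 = 67, q_1 = 3·1 + 0 = 3 → 67/3
APPEND 47: p_2 = 47·67 + 22 = 3171, q_2 = 47·3 + 1 = 142 → 3171/142
APPEND 27: p_3 = 27·3171 + 67 = 85684, q_3 = 27·142 + 3 = 3837 → 85684/3837
APPEND 28: p_4 = 28·85684 + 3171 = 2402323, q_4 = 28·3837 + 142 = 107578 → 2402323/107578
APPEND 45: p_5 = 45·2402323 + 85684 = 108190219, q_5 = 45·107578 + 3837 = 4844847 → 108190219/4844847
APPEND 1: p_6 = 1·108190219 + 2402323 = 110592542, q_6 = 1·4844847 + 107578 = 4952425 → 110592542/4952425
APPEND 17: p_7 = 17·110592542 + 108190219 = 1988263433, q_7 = 17·4952425 + 4844847 = 89036072 → 1988263433/89036072
APPEND 27: p_8 = 27·1988263433 + 110592542 = 53793705233, q_8 = 27·89036072 + 4952425 = 2408926369 → 53793705233/2408926369
APPEND 29: p_9 = 29·53793705233 + 1988263433 = 1562005715190, q_9 = 29·2408926369 + 89036072 = 69947900773 → 1562005715190/69947900773
APPEND 49: p_10 = 49·1562005715190 + 53793705233 = 76592073749543, q_10 = 49·69947900773 + 2408926369 = 3429856064246 → 76592073749543/3429856064246
APPEND 26: p_11 = 26·76592073749543 + 1562005715190 = 1992955923203308, q_11 = 26·3429856064246 + 69947900773 = 89246205571169 → 1992955923203308/89246205571169
APPEND 49: p_12 = 49·1992955923203308 + 76592073749543 = 97731432310711635, q_12 = 49·89246205571169 + 3429856064246 = 4376493929051527 → 97731432310711635/4376493929051527
APPEND 30: p_13 = 30·97731432310711635 + 1992955923203308 = 2933935925244552358, q_13 = 30·4376493929051527 + 89246205571169 = 131384064077116979 → 2933935925244552358/131384064077116979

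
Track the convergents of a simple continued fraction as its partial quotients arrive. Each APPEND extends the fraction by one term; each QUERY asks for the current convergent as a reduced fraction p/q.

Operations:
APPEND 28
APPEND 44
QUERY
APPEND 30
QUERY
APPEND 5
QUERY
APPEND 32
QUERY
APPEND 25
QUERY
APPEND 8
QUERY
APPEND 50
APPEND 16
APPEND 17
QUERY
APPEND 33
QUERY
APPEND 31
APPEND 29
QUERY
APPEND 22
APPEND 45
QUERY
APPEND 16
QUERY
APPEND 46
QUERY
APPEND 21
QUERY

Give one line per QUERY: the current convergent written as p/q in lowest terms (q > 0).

APPEND 28: p_0 = 28·1 + 0 = 28, q_0 = 28·0 + 1 = 1 → 28/1
APPEND 44: p_1 = 44·28 + 1 = 1233, q_1 = 44·1 + 0 = 44 → 1233/44
APPEND 30: p_2 = 30·1233 + 28 = 37018, q_2 = 30·44 + 1 = 1321 → 37018/1321
APPEND 5: p_3 = 5·37018 + 1233 = 186323, q_3 = 5·1321 + 44 = 6649 → 186323/6649
APPEND 32: p_4 = 32·186323 + 37018 = 5999354, q_4 = 32·6649 + 1321 = 214089 → 5999354/214089
APPEND 25: p_5 = 25·5999354 + 186323 = 150170173, q_5 = 25·214089 + 6649 = 5358874 → 150170173/5358874
APPEND 8: p_6 = 8·150170173 + 5999354 = 1207360738, q_6 = 8·5358874 + 214089 = 43085081 → 1207360738/43085081
APPEND 50: p_7 = 50·1207360738 + 150170173 = 60518207073, q_7 = 50·43085081 + 5358874 = 2159612924 → 60518207073/2159612924
APPEND 16: p_8 = 16·60518207073 + 1207360738 = 969498673906, q_8 = 16·2159612924 + 43085081 = 34596891865 → 969498673906/34596891865
APPEND 17: p_9 = 17·969498673906 + 60518207073 = 16541995663475, q_9 = 17·34596891865 + 2159612924 = 590306774629 → 16541995663475/590306774629
APPEND 33: p_10 = 33·16541995663475 + 969498673906 = 546855355568581, q_10 = 33·590306774629 + 34596891865 = 19514720454622 → 546855355568581/19514720454622
APPEND 31: p_11 = 31·546855355568581 + 16541995663475 = 16969058018289486, q_11 = 31·19514720454622 + 590306774629 = 605546640867911 → 16969058018289486/605546640867911
APPEND 29: p_12 = 29·16969058018289486 + 546855355568581 = 492649537885963675, q_12 = 29·605546640867911 + 19514720454622 = 17580367305624041 → 492649537885963675/17580367305624041
APPEND 22: p_13 = 22·492649537885963675 + 16969058018289486 = 10855258891509490336, q_13 = 22·17580367305624041 + 605546640867911 = 387373627364596813 → 10855258891509490336/387373627364596813
APPEND 45: p_14 = 45·10855258891509490336 + 492649537885963675 = 488979299655813028795, q_14 = 45·387373627364596813 + 17580367305624041 = 17449393598712480626 → 488979299655813028795/17449393598712480626
APPEND 16: p_15 = 16·488979299655813028795 + 10855258891509490336 = 7834524053384517951056, q_15 = 16·17449393598712480626 + 387373627364596813 = 279577671206764286829 → 7834524053384517951056/279577671206764286829
APPEND 46: p_16 = 46·7834524053384517951056 + 488979299655813028795 = 360877085755343638777371, q_16 = 46·279577671206764286829 + 17449393598712480626 = 12878022269109869674760 → 360877085755343638777371/12878022269109869674760
APPEND 21: p_17 = 21·360877085755343638777371 + 7834524053384517951056 = 7586253324915600932275847, q_17 = 21·12878022269109869674760 + 279577671206764286829 = 270718045322514027456789 → 7586253324915600932275847/270718045322514027456789

1233/44
37018/1321
186323/6649
5999354/214089
150170173/5358874
1207360738/43085081
16541995663475/590306774629
546855355568581/19514720454622
492649537885963675/17580367305624041
488979299655813028795/17449393598712480626
7834524053384517951056/279577671206764286829
360877085755343638777371/12878022269109869674760
7586253324915600932275847/270718045322514027456789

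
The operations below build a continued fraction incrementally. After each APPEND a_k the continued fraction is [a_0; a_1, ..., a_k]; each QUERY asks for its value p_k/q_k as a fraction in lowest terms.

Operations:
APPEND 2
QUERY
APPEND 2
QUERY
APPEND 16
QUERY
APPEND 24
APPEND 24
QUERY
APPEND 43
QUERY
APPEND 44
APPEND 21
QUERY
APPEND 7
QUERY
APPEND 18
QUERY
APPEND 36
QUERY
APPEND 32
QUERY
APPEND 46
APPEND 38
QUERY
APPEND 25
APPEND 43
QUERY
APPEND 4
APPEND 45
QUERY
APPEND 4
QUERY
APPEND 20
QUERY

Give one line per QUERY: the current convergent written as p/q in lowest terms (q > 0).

2/1
5/2
82/33
47434/19089
2041635/821621
1889508489/760400294
13316438797/5358972471
241585406835/97221904772
8710391084857/3505347544263
278974100122259/112268343321188
488256695975055557/196490535675439806
525916390186018256485/211646033899806944429
95740733274996093820105/38529216541711241074394
385078817919646821404056/154968367733685218389353
7797317091667932521901225/3137896571215415608861454

APPEND 2: p_0 = 2·1 + 0 = 2, q_0 = 2·0 + 1 = 1 → 2/1
APPEND 2: p_1 = 2·2 + 1 = 5, q_1 = 2·1 + 0 = 2 → 5/2
APPEND 16: p_2 = 16·5 + 2 = 82, q_2 = 16·2 + 1 = 33 → 82/33
APPEND 24: p_3 = 24·82 + 5 = 1973, q_3 = 24·33 + 2 = 794 → 1973/794
APPEND 24: p_4 = 24·1973 + 82 = 47434, q_4 = 24·794 + 33 = 19089 → 47434/19089
APPEND 43: p_5 = 43·47434 + 1973 = 2041635, q_5 = 43·19089 + 794 = 821621 → 2041635/821621
APPEND 44: p_6 = 44·2041635 + 47434 = 89879374, q_6 = 44·821621 + 19089 = 36170413 → 89879374/36170413
APPEND 21: p_7 = 21·89879374 + 2041635 = 1889508489, q_7 = 21·36170413 + 821621 = 760400294 → 1889508489/760400294
APPEND 7: p_8 = 7·1889508489 + 89879374 = 13316438797, q_8 = 7·760400294 + 36170413 = 5358972471 → 13316438797/5358972471
APPEND 18: p_9 = 18·13316438797 + 1889508489 = 241585406835, q_9 = 18·5358972471 + 760400294 = 97221904772 → 241585406835/97221904772
APPEND 36: p_10 = 36·241585406835 + 13316438797 = 8710391084857, q_10 = 36·97221904772 + 5358972471 = 3505347544263 → 8710391084857/3505347544263
APPEND 32: p_11 = 32·8710391084857 + 241585406835 = 278974100122259, q_11 = 32·3505347544263 + 97221904772 = 112268343321188 → 278974100122259/112268343321188
APPEND 46: p_12 = 46·278974100122259 + 8710391084857 = 12841518996708771, q_12 = 46·112268343321188 + 3505347544263 = 5167849140318911 → 12841518996708771/5167849140318911
APPEND 38: p_13 = 38·12841518996708771 + 278974100122259 = 488256695975055557, q_13 = 38·5167849140318911 + 112268343321188 = 196490535675439806 → 488256695975055557/196490535675439806
APPEND 25: p_14 = 25·488256695975055557 + 12841518996708771 = 12219258918373097696, q_14 = 25·196490535675439806 + 5167849140318911 = 4917431241026314061 → 12219258918373097696/4917431241026314061
APPEND 43: p_15 = 43·12219258918373097696 + 488256695975055557 = 525916390186018256485, q_15 = 43·4917431241026314061 + 196490535675439806 = 211646033899806944429 → 525916390186018256485/211646033899806944429
APPEND 4: p_16 = 4·525916390186018256485 + 12219258918373097696 = 2115884819662446123636, q_16 = 4·211646033899806944429 + 4917431241026314061 = 851501566840254091777 → 2115884819662446123636/851501566840254091777
APPEND 45: p_17 = 45·2115884819662446123636 + 525916390186018256485 = 95740733274996093820105, q_17 = 45·851501566840254091777 + 211646033899806944429 = 38529216541711241074394 → 95740733274996093820105/38529216541711241074394
APPEND 4: p_18 = 4·95740733274996093820105 + 2115884819662446123636 = 385078817919646821404056, q_18 = 4·38529216541711241074394 + 851501566840254091777 = 154968367733685218389353 → 385078817919646821404056/154968367733685218389353
APPEND 20: p_19 = 20·385078817919646821404056 + 95740733274996093820105 = 7797317091667932521901225, q_19 = 20·154968367733685218389353 + 38529216541711241074394 = 3137896571215415608861454 → 7797317091667932521901225/3137896571215415608861454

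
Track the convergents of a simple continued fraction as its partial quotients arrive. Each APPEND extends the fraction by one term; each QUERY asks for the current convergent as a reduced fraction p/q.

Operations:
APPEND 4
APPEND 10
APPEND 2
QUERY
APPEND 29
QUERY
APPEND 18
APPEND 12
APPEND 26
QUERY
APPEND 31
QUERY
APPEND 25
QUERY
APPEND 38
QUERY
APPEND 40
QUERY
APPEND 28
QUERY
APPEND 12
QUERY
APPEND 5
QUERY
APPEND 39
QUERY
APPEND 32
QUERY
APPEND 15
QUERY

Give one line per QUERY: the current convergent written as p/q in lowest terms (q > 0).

86/21
2535/619
14375018/3510113
446176685/108948078
11168792143/2727212063
424860278119/103743006472
17005579916903/4152447470943
476581097951403/116372272192876
5735978755333739/1400619713785455
29156474874620098/7119470841120151
1142838498865517561/279059982517471344
36599988438571182050/8937038911400203159
550142665077433248311/134334643653520518729

APPEND 4: p_0 = 4·1 + 0 = 4, q_0 = 4·0 + 1 = 1 → 4/1
APPEND 10: p_1 = 10·4 + 1 = 41, q_1 = 10·1 + 0 = 10 → 41/10
APPEND 2: p_2 = 2·41 + 4 = 86, q_2 = 2·10 + 1 = 21 → 86/21
APPEND 29: p_3 = 29·86 + 41 = 2535, q_3 = 29·21 + 10 = 619 → 2535/619
APPEND 18: p_4 = 18·2535 + 86 = 45716, q_4 = 18·619 + 21 = 11163 → 45716/11163
APPEND 12: p_5 = 12·45716 + 2535 = 551127, q_5 = 12·11163 + 619 = 134575 → 551127/134575
APPEND 26: p_6 = 26·551127 + 45716 = 14375018, q_6 = 26·134575 + 11163 = 3510113 → 14375018/3510113
APPEND 31: p_7 = 31·14375018 + 551127 = 446176685, q_7 = 31·3510113 + 134575 = 108948078 → 446176685/108948078
APPEND 25: p_8 = 25·446176685 + 14375018 = 11168792143, q_8 = 25·108948078 + 3510113 = 2727212063 → 11168792143/2727212063
APPEND 38: p_9 = 38·11168792143 + 446176685 = 424860278119, q_9 = 38·2727212063 + 108948078 = 103743006472 → 424860278119/103743006472
APPEND 40: p_10 = 40·424860278119 + 11168792143 = 17005579916903, q_10 = 40·103743006472 + 2727212063 = 4152447470943 → 17005579916903/4152447470943
APPEND 28: p_11 = 28·17005579916903 + 424860278119 = 476581097951403, q_11 = 28·4152447470943 + 103743006472 = 116372272192876 → 476581097951403/116372272192876
APPEND 12: p_12 = 12·476581097951403 + 17005579916903 = 5735978755333739, q_12 = 12·116372272192876 + 4152447470943 = 1400619713785455 → 5735978755333739/1400619713785455
APPEND 5: p_13 = 5·5735978755333739 + 476581097951403 = 29156474874620098, q_13 = 5·1400619713785455 + 116372272192876 = 7119470841120151 → 29156474874620098/7119470841120151
APPEND 39: p_14 = 39·29156474874620098 + 5735978755333739 = 1142838498865517561, q_14 = 39·7119470841120151 + 1400619713785455 = 279059982517471344 → 1142838498865517561/279059982517471344
APPEND 32: p_15 = 32·1142838498865517561 + 29156474874620098 = 36599988438571182050, q_15 = 32·279059982517471344 + 7119470841120151 = 8937038911400203159 → 36599988438571182050/8937038911400203159
APPEND 15: p_16 = 15·36599988438571182050 + 1142838498865517561 = 550142665077433248311, q_16 = 15·8937038911400203159 + 279059982517471344 = 134334643653520518729 → 550142665077433248311/134334643653520518729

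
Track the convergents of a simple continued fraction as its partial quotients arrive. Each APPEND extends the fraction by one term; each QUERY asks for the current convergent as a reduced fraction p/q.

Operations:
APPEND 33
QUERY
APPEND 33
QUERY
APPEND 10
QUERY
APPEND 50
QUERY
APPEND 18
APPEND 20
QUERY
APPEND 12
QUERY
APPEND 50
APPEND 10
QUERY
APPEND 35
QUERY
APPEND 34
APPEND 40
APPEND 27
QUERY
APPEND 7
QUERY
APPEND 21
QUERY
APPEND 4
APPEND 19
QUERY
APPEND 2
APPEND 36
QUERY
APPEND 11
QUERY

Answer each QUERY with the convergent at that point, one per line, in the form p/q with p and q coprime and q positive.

33/1
1090/33
10933/331
547740/16583
197952800/5993083
2385303853/72215821
1197016758353/36240057151
42015049687805/1272018784418
1546649517682935298/46825298411458689
10883776987075983811/329509756048089761
230105966246278595329/6966530175421343670
17924951163717895532742/542683508872357168049
1342048510062405227034738/40630938844160477987453
14799314820655865478812729/448053889933967705662522

APPEND 33: p_0 = 33·1 + 0 = 33, q_0 = 33·0 + 1 = 1 → 33/1
APPEND 33: p_1 = 33·33 + 1 = 1090, q_1 = 33·1 + 0 = 33 → 1090/33
APPEND 10: p_2 = 10·1090 + 33 = 10933, q_2 = 10·33 + 1 = 331 → 10933/331
APPEND 50: p_3 = 50·10933 + 1090 = 547740, q_3 = 50·331 + 33 = 16583 → 547740/16583
APPEND 18: p_4 = 18·547740 + 10933 = 9870253, q_4 = 18·16583 + 331 = 298825 → 9870253/298825
APPEND 20: p_5 = 20·9870253 + 547740 = 197952800, q_5 = 20·298825 + 16583 = 5993083 → 197952800/5993083
APPEND 12: p_6 = 12·197952800 + 9870253 = 2385303853, q_6 = 12·5993083 + 298825 = 72215821 → 2385303853/72215821
APPEND 50: p_7 = 50·2385303853 + 197952800 = 119463145450, q_7 = 50·72215821 + 5993083 = 3616784133 → 119463145450/3616784133
APPEND 10: p_8 = 10·119463145450 + 2385303853 = 1197016758353, q_8 = 10·3616784133 + 72215821 = 36240057151 → 1197016758353/36240057151
APPEND 35: p_9 = 35·1197016758353 + 119463145450 = 42015049687805, q_9 = 35·36240057151 + 3616784133 = 1272018784418 → 42015049687805/1272018784418
APPEND 34: p_10 = 34·42015049687805 + 1197016758353 = 1429708706143723, q_10 = 34·1272018784418 + 36240057151 = 43284878727363 → 1429708706143723/43284878727363
APPEND 40: p_11 = 40·1429708706143723 + 42015049687805 = 57230363295436725, q_11 = 40·43284878727363 + 1272018784418 = 1732667167878938 → 57230363295436725/1732667167878938
APPEND 27: p_12 = 27·57230363295436725 + 1429708706143723 = 1546649517682935298, q_12 = 27·1732667167878938 + 43284878727363 = 46825298411458689 → 1546649517682935298/46825298411458689
APPEND 7: p_13 = 7·1546649517682935298 + 57230363295436725 = 10883776987075983811, q_13 = 7·46825298411458689 + 1732667167878938 = 329509756048089761 → 10883776987075983811/329509756048089761
APPEND 21: p_14 = 21·10883776987075983811 + 1546649517682935298 = 230105966246278595329, q_14 = 21·329509756048089761 + 46825298411458689 = 6966530175421343670 → 230105966246278595329/6966530175421343670
APPEND 4: p_15 = 4·230105966246278595329 + 10883776987075983811 = 931307641972190365127, q_15 = 4·6966530175421343670 + 329509756048089761 = 28195630457733464441 → 931307641972190365127/28195630457733464441
APPEND 19: p_16 = 19·931307641972190365127 + 230105966246278595329 = 17924951163717895532742, q_16 = 19·28195630457733464441 + 6966530175421343670 = 542683508872357168049 → 17924951163717895532742/542683508872357168049
APPEND 2: p_17 = 2·17924951163717895532742 + 931307641972190365127 = 36781209969407981430611, q_17 = 2·542683508872357168049 + 28195630457733464441 = 1113562648202447800539 → 36781209969407981430611/1113562648202447800539
APPEND 36: p_18 = 36·36781209969407981430611 + 17924951163717895532742 = 1342048510062405227034738, q_18 = 36·1113562648202447800539 + 542683508872357168049 = 40630938844160477987453 → 1342048510062405227034738/40630938844160477987453
APPEND 11: p_19 = 11·1342048510062405227034738 + 36781209969407981430611 = 14799314820655865478812729, q_19 = 11·40630938844160477987453 + 1113562648202447800539 = 448053889933967705662522 → 14799314820655865478812729/448053889933967705662522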